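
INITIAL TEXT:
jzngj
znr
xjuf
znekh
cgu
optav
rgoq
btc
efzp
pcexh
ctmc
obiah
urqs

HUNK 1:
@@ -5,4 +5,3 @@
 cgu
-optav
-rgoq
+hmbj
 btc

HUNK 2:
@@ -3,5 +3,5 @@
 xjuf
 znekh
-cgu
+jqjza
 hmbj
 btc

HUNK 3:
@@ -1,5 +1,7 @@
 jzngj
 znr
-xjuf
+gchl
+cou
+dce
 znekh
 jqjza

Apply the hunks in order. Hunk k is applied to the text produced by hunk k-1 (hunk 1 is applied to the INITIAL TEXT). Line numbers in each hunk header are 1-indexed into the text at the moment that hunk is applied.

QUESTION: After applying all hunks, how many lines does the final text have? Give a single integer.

Hunk 1: at line 5 remove [optav,rgoq] add [hmbj] -> 12 lines: jzngj znr xjuf znekh cgu hmbj btc efzp pcexh ctmc obiah urqs
Hunk 2: at line 3 remove [cgu] add [jqjza] -> 12 lines: jzngj znr xjuf znekh jqjza hmbj btc efzp pcexh ctmc obiah urqs
Hunk 3: at line 1 remove [xjuf] add [gchl,cou,dce] -> 14 lines: jzngj znr gchl cou dce znekh jqjza hmbj btc efzp pcexh ctmc obiah urqs
Final line count: 14

Answer: 14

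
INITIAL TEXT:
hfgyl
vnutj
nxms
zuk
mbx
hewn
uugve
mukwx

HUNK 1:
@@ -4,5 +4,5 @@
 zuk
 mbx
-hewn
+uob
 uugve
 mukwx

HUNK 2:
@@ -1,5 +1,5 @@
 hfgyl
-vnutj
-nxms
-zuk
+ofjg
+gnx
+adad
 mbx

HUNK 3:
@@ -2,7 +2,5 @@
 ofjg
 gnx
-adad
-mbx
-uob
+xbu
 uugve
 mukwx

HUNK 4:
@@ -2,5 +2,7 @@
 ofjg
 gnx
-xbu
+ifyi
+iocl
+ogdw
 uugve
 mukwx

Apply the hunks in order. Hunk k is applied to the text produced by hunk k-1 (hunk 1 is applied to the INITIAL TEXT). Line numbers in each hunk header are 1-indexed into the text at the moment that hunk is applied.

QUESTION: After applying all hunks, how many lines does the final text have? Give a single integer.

Answer: 8

Derivation:
Hunk 1: at line 4 remove [hewn] add [uob] -> 8 lines: hfgyl vnutj nxms zuk mbx uob uugve mukwx
Hunk 2: at line 1 remove [vnutj,nxms,zuk] add [ofjg,gnx,adad] -> 8 lines: hfgyl ofjg gnx adad mbx uob uugve mukwx
Hunk 3: at line 2 remove [adad,mbx,uob] add [xbu] -> 6 lines: hfgyl ofjg gnx xbu uugve mukwx
Hunk 4: at line 2 remove [xbu] add [ifyi,iocl,ogdw] -> 8 lines: hfgyl ofjg gnx ifyi iocl ogdw uugve mukwx
Final line count: 8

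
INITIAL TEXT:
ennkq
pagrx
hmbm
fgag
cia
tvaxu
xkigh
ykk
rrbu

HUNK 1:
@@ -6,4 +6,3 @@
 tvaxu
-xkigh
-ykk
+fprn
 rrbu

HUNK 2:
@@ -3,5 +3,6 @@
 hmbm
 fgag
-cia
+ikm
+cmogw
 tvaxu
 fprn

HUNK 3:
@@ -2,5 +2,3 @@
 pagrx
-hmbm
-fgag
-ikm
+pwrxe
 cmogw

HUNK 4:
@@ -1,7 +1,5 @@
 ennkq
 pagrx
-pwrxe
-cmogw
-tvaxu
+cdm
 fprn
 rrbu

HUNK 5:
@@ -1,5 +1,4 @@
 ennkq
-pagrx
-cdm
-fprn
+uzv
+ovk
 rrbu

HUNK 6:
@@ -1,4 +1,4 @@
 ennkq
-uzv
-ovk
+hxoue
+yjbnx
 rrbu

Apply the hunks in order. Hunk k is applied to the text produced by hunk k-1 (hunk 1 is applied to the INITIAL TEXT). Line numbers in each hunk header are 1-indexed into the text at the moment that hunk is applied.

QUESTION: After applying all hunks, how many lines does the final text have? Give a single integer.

Answer: 4

Derivation:
Hunk 1: at line 6 remove [xkigh,ykk] add [fprn] -> 8 lines: ennkq pagrx hmbm fgag cia tvaxu fprn rrbu
Hunk 2: at line 3 remove [cia] add [ikm,cmogw] -> 9 lines: ennkq pagrx hmbm fgag ikm cmogw tvaxu fprn rrbu
Hunk 3: at line 2 remove [hmbm,fgag,ikm] add [pwrxe] -> 7 lines: ennkq pagrx pwrxe cmogw tvaxu fprn rrbu
Hunk 4: at line 1 remove [pwrxe,cmogw,tvaxu] add [cdm] -> 5 lines: ennkq pagrx cdm fprn rrbu
Hunk 5: at line 1 remove [pagrx,cdm,fprn] add [uzv,ovk] -> 4 lines: ennkq uzv ovk rrbu
Hunk 6: at line 1 remove [uzv,ovk] add [hxoue,yjbnx] -> 4 lines: ennkq hxoue yjbnx rrbu
Final line count: 4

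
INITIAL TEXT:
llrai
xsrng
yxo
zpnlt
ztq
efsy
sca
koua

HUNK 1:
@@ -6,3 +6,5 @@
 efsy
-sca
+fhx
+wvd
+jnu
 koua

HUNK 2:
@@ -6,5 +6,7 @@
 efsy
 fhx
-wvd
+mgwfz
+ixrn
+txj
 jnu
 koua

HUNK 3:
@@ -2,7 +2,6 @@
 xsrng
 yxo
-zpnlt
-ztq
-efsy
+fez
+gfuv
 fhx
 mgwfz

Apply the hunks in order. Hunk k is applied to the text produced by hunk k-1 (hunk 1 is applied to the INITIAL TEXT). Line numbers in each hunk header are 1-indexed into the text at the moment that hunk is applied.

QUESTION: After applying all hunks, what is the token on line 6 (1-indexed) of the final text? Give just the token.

Hunk 1: at line 6 remove [sca] add [fhx,wvd,jnu] -> 10 lines: llrai xsrng yxo zpnlt ztq efsy fhx wvd jnu koua
Hunk 2: at line 6 remove [wvd] add [mgwfz,ixrn,txj] -> 12 lines: llrai xsrng yxo zpnlt ztq efsy fhx mgwfz ixrn txj jnu koua
Hunk 3: at line 2 remove [zpnlt,ztq,efsy] add [fez,gfuv] -> 11 lines: llrai xsrng yxo fez gfuv fhx mgwfz ixrn txj jnu koua
Final line 6: fhx

Answer: fhx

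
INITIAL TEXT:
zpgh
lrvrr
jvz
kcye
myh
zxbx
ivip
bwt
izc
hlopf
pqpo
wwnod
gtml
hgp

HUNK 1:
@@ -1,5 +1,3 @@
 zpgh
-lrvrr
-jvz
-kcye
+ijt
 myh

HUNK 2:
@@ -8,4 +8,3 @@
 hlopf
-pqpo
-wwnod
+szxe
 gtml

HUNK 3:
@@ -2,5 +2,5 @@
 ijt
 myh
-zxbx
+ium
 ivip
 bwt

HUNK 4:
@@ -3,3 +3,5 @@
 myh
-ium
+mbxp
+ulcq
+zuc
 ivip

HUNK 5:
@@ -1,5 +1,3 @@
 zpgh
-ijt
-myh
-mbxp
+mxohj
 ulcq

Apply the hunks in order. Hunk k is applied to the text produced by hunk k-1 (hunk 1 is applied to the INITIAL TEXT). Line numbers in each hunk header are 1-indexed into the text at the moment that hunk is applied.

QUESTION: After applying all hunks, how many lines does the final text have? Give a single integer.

Hunk 1: at line 1 remove [lrvrr,jvz,kcye] add [ijt] -> 12 lines: zpgh ijt myh zxbx ivip bwt izc hlopf pqpo wwnod gtml hgp
Hunk 2: at line 8 remove [pqpo,wwnod] add [szxe] -> 11 lines: zpgh ijt myh zxbx ivip bwt izc hlopf szxe gtml hgp
Hunk 3: at line 2 remove [zxbx] add [ium] -> 11 lines: zpgh ijt myh ium ivip bwt izc hlopf szxe gtml hgp
Hunk 4: at line 3 remove [ium] add [mbxp,ulcq,zuc] -> 13 lines: zpgh ijt myh mbxp ulcq zuc ivip bwt izc hlopf szxe gtml hgp
Hunk 5: at line 1 remove [ijt,myh,mbxp] add [mxohj] -> 11 lines: zpgh mxohj ulcq zuc ivip bwt izc hlopf szxe gtml hgp
Final line count: 11

Answer: 11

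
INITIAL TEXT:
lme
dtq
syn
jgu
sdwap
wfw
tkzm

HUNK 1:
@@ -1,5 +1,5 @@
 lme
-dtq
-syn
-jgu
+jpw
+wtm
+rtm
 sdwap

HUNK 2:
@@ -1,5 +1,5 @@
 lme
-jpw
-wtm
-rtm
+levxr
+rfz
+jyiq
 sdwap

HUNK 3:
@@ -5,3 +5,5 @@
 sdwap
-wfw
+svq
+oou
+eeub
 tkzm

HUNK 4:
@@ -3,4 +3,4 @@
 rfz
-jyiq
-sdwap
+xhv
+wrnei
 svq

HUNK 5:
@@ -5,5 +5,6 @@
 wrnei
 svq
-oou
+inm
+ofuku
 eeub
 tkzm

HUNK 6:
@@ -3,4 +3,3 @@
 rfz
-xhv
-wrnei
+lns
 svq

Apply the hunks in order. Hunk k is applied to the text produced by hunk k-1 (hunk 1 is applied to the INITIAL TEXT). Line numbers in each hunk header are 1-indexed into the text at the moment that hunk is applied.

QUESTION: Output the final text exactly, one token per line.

Answer: lme
levxr
rfz
lns
svq
inm
ofuku
eeub
tkzm

Derivation:
Hunk 1: at line 1 remove [dtq,syn,jgu] add [jpw,wtm,rtm] -> 7 lines: lme jpw wtm rtm sdwap wfw tkzm
Hunk 2: at line 1 remove [jpw,wtm,rtm] add [levxr,rfz,jyiq] -> 7 lines: lme levxr rfz jyiq sdwap wfw tkzm
Hunk 3: at line 5 remove [wfw] add [svq,oou,eeub] -> 9 lines: lme levxr rfz jyiq sdwap svq oou eeub tkzm
Hunk 4: at line 3 remove [jyiq,sdwap] add [xhv,wrnei] -> 9 lines: lme levxr rfz xhv wrnei svq oou eeub tkzm
Hunk 5: at line 5 remove [oou] add [inm,ofuku] -> 10 lines: lme levxr rfz xhv wrnei svq inm ofuku eeub tkzm
Hunk 6: at line 3 remove [xhv,wrnei] add [lns] -> 9 lines: lme levxr rfz lns svq inm ofuku eeub tkzm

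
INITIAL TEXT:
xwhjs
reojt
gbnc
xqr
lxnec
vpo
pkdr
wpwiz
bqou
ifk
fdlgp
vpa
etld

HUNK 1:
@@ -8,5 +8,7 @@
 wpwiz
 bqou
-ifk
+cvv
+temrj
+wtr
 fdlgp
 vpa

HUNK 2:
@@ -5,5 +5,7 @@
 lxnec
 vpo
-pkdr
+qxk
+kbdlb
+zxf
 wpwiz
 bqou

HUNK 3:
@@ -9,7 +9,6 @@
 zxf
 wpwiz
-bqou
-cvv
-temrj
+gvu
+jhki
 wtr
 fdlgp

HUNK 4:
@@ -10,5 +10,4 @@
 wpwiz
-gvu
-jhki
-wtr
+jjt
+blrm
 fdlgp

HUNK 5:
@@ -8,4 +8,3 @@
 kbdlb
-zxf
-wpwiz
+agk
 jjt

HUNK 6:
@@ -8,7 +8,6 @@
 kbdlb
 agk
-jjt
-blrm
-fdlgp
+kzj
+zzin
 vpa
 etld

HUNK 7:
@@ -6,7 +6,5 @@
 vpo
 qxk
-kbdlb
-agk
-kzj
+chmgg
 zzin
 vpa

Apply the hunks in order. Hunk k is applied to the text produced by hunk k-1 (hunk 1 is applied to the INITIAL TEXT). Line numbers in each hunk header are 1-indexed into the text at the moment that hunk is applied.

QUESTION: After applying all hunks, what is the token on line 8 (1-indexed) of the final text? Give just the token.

Answer: chmgg

Derivation:
Hunk 1: at line 8 remove [ifk] add [cvv,temrj,wtr] -> 15 lines: xwhjs reojt gbnc xqr lxnec vpo pkdr wpwiz bqou cvv temrj wtr fdlgp vpa etld
Hunk 2: at line 5 remove [pkdr] add [qxk,kbdlb,zxf] -> 17 lines: xwhjs reojt gbnc xqr lxnec vpo qxk kbdlb zxf wpwiz bqou cvv temrj wtr fdlgp vpa etld
Hunk 3: at line 9 remove [bqou,cvv,temrj] add [gvu,jhki] -> 16 lines: xwhjs reojt gbnc xqr lxnec vpo qxk kbdlb zxf wpwiz gvu jhki wtr fdlgp vpa etld
Hunk 4: at line 10 remove [gvu,jhki,wtr] add [jjt,blrm] -> 15 lines: xwhjs reojt gbnc xqr lxnec vpo qxk kbdlb zxf wpwiz jjt blrm fdlgp vpa etld
Hunk 5: at line 8 remove [zxf,wpwiz] add [agk] -> 14 lines: xwhjs reojt gbnc xqr lxnec vpo qxk kbdlb agk jjt blrm fdlgp vpa etld
Hunk 6: at line 8 remove [jjt,blrm,fdlgp] add [kzj,zzin] -> 13 lines: xwhjs reojt gbnc xqr lxnec vpo qxk kbdlb agk kzj zzin vpa etld
Hunk 7: at line 6 remove [kbdlb,agk,kzj] add [chmgg] -> 11 lines: xwhjs reojt gbnc xqr lxnec vpo qxk chmgg zzin vpa etld
Final line 8: chmgg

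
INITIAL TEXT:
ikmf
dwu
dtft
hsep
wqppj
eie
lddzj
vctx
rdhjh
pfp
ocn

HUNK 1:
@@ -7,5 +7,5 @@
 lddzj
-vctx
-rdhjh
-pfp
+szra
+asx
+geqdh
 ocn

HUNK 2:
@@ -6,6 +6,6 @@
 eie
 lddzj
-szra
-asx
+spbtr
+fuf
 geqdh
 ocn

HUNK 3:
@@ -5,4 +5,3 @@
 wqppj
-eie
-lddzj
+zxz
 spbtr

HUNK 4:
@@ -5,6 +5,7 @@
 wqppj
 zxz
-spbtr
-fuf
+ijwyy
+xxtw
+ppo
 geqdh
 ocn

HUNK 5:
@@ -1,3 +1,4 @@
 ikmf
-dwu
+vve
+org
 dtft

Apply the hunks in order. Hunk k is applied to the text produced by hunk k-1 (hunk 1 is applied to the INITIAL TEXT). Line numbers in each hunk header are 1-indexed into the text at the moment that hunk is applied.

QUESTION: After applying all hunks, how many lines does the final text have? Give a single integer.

Answer: 12

Derivation:
Hunk 1: at line 7 remove [vctx,rdhjh,pfp] add [szra,asx,geqdh] -> 11 lines: ikmf dwu dtft hsep wqppj eie lddzj szra asx geqdh ocn
Hunk 2: at line 6 remove [szra,asx] add [spbtr,fuf] -> 11 lines: ikmf dwu dtft hsep wqppj eie lddzj spbtr fuf geqdh ocn
Hunk 3: at line 5 remove [eie,lddzj] add [zxz] -> 10 lines: ikmf dwu dtft hsep wqppj zxz spbtr fuf geqdh ocn
Hunk 4: at line 5 remove [spbtr,fuf] add [ijwyy,xxtw,ppo] -> 11 lines: ikmf dwu dtft hsep wqppj zxz ijwyy xxtw ppo geqdh ocn
Hunk 5: at line 1 remove [dwu] add [vve,org] -> 12 lines: ikmf vve org dtft hsep wqppj zxz ijwyy xxtw ppo geqdh ocn
Final line count: 12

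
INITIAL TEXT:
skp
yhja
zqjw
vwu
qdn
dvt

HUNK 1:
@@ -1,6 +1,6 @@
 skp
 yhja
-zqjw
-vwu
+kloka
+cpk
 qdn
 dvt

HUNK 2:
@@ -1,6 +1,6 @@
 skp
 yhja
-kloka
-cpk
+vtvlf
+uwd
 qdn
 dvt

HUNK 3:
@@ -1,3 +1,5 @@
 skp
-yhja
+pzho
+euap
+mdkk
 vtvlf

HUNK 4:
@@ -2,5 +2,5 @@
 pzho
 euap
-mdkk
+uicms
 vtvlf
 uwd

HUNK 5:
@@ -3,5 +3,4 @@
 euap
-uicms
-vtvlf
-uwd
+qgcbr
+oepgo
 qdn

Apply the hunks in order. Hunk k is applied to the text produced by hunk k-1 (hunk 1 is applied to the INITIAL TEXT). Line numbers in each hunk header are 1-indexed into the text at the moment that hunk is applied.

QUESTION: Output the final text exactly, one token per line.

Hunk 1: at line 1 remove [zqjw,vwu] add [kloka,cpk] -> 6 lines: skp yhja kloka cpk qdn dvt
Hunk 2: at line 1 remove [kloka,cpk] add [vtvlf,uwd] -> 6 lines: skp yhja vtvlf uwd qdn dvt
Hunk 3: at line 1 remove [yhja] add [pzho,euap,mdkk] -> 8 lines: skp pzho euap mdkk vtvlf uwd qdn dvt
Hunk 4: at line 2 remove [mdkk] add [uicms] -> 8 lines: skp pzho euap uicms vtvlf uwd qdn dvt
Hunk 5: at line 3 remove [uicms,vtvlf,uwd] add [qgcbr,oepgo] -> 7 lines: skp pzho euap qgcbr oepgo qdn dvt

Answer: skp
pzho
euap
qgcbr
oepgo
qdn
dvt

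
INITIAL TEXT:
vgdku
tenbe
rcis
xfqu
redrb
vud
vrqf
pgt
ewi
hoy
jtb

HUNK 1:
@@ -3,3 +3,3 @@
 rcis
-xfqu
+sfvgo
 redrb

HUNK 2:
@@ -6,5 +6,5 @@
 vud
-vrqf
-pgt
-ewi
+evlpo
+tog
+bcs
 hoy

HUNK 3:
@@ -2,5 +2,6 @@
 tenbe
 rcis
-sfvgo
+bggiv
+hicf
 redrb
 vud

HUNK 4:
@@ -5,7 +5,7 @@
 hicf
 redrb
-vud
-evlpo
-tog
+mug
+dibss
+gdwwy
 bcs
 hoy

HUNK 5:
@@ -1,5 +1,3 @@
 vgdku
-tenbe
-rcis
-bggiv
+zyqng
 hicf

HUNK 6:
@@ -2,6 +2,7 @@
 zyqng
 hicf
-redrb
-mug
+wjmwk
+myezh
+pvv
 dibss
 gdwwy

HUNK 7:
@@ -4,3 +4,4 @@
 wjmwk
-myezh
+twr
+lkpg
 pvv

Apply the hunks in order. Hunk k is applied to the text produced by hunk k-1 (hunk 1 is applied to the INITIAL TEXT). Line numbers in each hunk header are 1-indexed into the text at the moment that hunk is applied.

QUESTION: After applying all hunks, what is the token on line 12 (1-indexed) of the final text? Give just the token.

Answer: jtb

Derivation:
Hunk 1: at line 3 remove [xfqu] add [sfvgo] -> 11 lines: vgdku tenbe rcis sfvgo redrb vud vrqf pgt ewi hoy jtb
Hunk 2: at line 6 remove [vrqf,pgt,ewi] add [evlpo,tog,bcs] -> 11 lines: vgdku tenbe rcis sfvgo redrb vud evlpo tog bcs hoy jtb
Hunk 3: at line 2 remove [sfvgo] add [bggiv,hicf] -> 12 lines: vgdku tenbe rcis bggiv hicf redrb vud evlpo tog bcs hoy jtb
Hunk 4: at line 5 remove [vud,evlpo,tog] add [mug,dibss,gdwwy] -> 12 lines: vgdku tenbe rcis bggiv hicf redrb mug dibss gdwwy bcs hoy jtb
Hunk 5: at line 1 remove [tenbe,rcis,bggiv] add [zyqng] -> 10 lines: vgdku zyqng hicf redrb mug dibss gdwwy bcs hoy jtb
Hunk 6: at line 2 remove [redrb,mug] add [wjmwk,myezh,pvv] -> 11 lines: vgdku zyqng hicf wjmwk myezh pvv dibss gdwwy bcs hoy jtb
Hunk 7: at line 4 remove [myezh] add [twr,lkpg] -> 12 lines: vgdku zyqng hicf wjmwk twr lkpg pvv dibss gdwwy bcs hoy jtb
Final line 12: jtb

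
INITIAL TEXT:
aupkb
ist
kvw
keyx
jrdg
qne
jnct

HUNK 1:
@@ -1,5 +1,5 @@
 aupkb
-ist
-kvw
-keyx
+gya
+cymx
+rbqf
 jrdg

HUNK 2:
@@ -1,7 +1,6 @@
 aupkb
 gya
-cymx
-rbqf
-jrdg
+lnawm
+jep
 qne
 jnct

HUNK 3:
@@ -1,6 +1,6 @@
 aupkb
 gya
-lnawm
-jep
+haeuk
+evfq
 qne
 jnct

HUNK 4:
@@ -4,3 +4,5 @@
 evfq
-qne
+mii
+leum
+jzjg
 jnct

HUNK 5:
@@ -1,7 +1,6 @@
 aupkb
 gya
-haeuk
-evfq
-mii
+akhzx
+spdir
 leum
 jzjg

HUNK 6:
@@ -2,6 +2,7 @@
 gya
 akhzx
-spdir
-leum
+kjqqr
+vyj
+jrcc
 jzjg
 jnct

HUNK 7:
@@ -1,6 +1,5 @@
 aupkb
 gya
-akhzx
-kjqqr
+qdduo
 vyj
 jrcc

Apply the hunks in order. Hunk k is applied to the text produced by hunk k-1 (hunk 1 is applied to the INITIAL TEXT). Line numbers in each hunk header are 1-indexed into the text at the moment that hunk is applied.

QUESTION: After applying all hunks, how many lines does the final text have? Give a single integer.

Answer: 7

Derivation:
Hunk 1: at line 1 remove [ist,kvw,keyx] add [gya,cymx,rbqf] -> 7 lines: aupkb gya cymx rbqf jrdg qne jnct
Hunk 2: at line 1 remove [cymx,rbqf,jrdg] add [lnawm,jep] -> 6 lines: aupkb gya lnawm jep qne jnct
Hunk 3: at line 1 remove [lnawm,jep] add [haeuk,evfq] -> 6 lines: aupkb gya haeuk evfq qne jnct
Hunk 4: at line 4 remove [qne] add [mii,leum,jzjg] -> 8 lines: aupkb gya haeuk evfq mii leum jzjg jnct
Hunk 5: at line 1 remove [haeuk,evfq,mii] add [akhzx,spdir] -> 7 lines: aupkb gya akhzx spdir leum jzjg jnct
Hunk 6: at line 2 remove [spdir,leum] add [kjqqr,vyj,jrcc] -> 8 lines: aupkb gya akhzx kjqqr vyj jrcc jzjg jnct
Hunk 7: at line 1 remove [akhzx,kjqqr] add [qdduo] -> 7 lines: aupkb gya qdduo vyj jrcc jzjg jnct
Final line count: 7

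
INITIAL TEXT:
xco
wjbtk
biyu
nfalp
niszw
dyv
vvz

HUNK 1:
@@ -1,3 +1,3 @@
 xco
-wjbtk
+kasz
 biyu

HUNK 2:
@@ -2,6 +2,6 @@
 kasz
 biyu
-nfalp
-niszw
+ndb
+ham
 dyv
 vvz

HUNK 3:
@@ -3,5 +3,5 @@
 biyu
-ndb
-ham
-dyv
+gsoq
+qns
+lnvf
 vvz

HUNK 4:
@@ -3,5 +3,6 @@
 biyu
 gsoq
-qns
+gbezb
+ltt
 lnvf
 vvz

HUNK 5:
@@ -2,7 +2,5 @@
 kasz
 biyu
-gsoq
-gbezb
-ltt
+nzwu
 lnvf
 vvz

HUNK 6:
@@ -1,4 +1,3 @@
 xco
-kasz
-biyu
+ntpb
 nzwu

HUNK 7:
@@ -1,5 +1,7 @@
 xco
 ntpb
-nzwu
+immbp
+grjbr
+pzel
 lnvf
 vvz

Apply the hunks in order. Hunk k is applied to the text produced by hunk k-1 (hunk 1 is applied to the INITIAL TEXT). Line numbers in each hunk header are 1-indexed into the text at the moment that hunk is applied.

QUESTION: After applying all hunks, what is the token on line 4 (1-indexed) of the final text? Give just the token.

Hunk 1: at line 1 remove [wjbtk] add [kasz] -> 7 lines: xco kasz biyu nfalp niszw dyv vvz
Hunk 2: at line 2 remove [nfalp,niszw] add [ndb,ham] -> 7 lines: xco kasz biyu ndb ham dyv vvz
Hunk 3: at line 3 remove [ndb,ham,dyv] add [gsoq,qns,lnvf] -> 7 lines: xco kasz biyu gsoq qns lnvf vvz
Hunk 4: at line 3 remove [qns] add [gbezb,ltt] -> 8 lines: xco kasz biyu gsoq gbezb ltt lnvf vvz
Hunk 5: at line 2 remove [gsoq,gbezb,ltt] add [nzwu] -> 6 lines: xco kasz biyu nzwu lnvf vvz
Hunk 6: at line 1 remove [kasz,biyu] add [ntpb] -> 5 lines: xco ntpb nzwu lnvf vvz
Hunk 7: at line 1 remove [nzwu] add [immbp,grjbr,pzel] -> 7 lines: xco ntpb immbp grjbr pzel lnvf vvz
Final line 4: grjbr

Answer: grjbr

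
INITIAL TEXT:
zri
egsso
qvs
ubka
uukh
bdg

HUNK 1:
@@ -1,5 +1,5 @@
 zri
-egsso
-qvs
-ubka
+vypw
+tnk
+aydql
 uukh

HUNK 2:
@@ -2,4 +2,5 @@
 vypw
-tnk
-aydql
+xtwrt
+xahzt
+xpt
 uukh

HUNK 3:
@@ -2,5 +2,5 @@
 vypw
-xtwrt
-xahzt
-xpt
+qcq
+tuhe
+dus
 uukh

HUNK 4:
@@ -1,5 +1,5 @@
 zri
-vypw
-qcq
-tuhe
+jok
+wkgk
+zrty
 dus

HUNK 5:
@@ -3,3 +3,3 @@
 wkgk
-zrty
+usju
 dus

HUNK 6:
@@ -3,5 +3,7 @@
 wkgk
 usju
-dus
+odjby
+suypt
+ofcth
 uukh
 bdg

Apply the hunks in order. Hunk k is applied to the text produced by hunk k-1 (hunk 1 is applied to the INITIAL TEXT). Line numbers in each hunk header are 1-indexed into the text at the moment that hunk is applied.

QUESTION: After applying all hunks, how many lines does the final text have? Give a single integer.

Hunk 1: at line 1 remove [egsso,qvs,ubka] add [vypw,tnk,aydql] -> 6 lines: zri vypw tnk aydql uukh bdg
Hunk 2: at line 2 remove [tnk,aydql] add [xtwrt,xahzt,xpt] -> 7 lines: zri vypw xtwrt xahzt xpt uukh bdg
Hunk 3: at line 2 remove [xtwrt,xahzt,xpt] add [qcq,tuhe,dus] -> 7 lines: zri vypw qcq tuhe dus uukh bdg
Hunk 4: at line 1 remove [vypw,qcq,tuhe] add [jok,wkgk,zrty] -> 7 lines: zri jok wkgk zrty dus uukh bdg
Hunk 5: at line 3 remove [zrty] add [usju] -> 7 lines: zri jok wkgk usju dus uukh bdg
Hunk 6: at line 3 remove [dus] add [odjby,suypt,ofcth] -> 9 lines: zri jok wkgk usju odjby suypt ofcth uukh bdg
Final line count: 9

Answer: 9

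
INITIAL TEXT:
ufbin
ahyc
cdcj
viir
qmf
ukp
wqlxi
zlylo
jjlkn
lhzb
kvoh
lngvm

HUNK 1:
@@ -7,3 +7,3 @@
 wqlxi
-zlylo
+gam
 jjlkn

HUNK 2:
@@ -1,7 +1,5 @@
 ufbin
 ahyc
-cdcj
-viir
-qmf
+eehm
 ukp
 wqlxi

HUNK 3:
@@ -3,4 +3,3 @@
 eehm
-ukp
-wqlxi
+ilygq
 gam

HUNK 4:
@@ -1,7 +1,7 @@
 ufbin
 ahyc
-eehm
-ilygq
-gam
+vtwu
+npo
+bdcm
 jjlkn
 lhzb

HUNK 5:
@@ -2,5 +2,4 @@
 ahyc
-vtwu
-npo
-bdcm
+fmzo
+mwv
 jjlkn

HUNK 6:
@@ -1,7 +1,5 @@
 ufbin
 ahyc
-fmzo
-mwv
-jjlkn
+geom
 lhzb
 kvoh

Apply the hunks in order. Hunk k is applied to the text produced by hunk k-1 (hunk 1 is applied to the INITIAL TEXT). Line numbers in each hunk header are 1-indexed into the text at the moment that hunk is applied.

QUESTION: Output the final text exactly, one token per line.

Answer: ufbin
ahyc
geom
lhzb
kvoh
lngvm

Derivation:
Hunk 1: at line 7 remove [zlylo] add [gam] -> 12 lines: ufbin ahyc cdcj viir qmf ukp wqlxi gam jjlkn lhzb kvoh lngvm
Hunk 2: at line 1 remove [cdcj,viir,qmf] add [eehm] -> 10 lines: ufbin ahyc eehm ukp wqlxi gam jjlkn lhzb kvoh lngvm
Hunk 3: at line 3 remove [ukp,wqlxi] add [ilygq] -> 9 lines: ufbin ahyc eehm ilygq gam jjlkn lhzb kvoh lngvm
Hunk 4: at line 1 remove [eehm,ilygq,gam] add [vtwu,npo,bdcm] -> 9 lines: ufbin ahyc vtwu npo bdcm jjlkn lhzb kvoh lngvm
Hunk 5: at line 2 remove [vtwu,npo,bdcm] add [fmzo,mwv] -> 8 lines: ufbin ahyc fmzo mwv jjlkn lhzb kvoh lngvm
Hunk 6: at line 1 remove [fmzo,mwv,jjlkn] add [geom] -> 6 lines: ufbin ahyc geom lhzb kvoh lngvm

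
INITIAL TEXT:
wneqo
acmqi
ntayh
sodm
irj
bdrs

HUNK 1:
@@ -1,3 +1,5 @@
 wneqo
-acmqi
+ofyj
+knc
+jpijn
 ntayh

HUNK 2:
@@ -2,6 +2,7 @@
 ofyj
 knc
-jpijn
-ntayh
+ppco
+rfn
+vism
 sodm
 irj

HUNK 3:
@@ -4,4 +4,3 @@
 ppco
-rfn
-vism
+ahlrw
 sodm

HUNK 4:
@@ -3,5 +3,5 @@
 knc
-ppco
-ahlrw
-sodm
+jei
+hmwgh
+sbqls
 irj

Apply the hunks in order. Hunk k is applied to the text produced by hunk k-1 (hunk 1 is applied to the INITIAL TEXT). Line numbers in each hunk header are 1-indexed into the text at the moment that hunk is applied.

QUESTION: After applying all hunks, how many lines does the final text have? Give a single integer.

Hunk 1: at line 1 remove [acmqi] add [ofyj,knc,jpijn] -> 8 lines: wneqo ofyj knc jpijn ntayh sodm irj bdrs
Hunk 2: at line 2 remove [jpijn,ntayh] add [ppco,rfn,vism] -> 9 lines: wneqo ofyj knc ppco rfn vism sodm irj bdrs
Hunk 3: at line 4 remove [rfn,vism] add [ahlrw] -> 8 lines: wneqo ofyj knc ppco ahlrw sodm irj bdrs
Hunk 4: at line 3 remove [ppco,ahlrw,sodm] add [jei,hmwgh,sbqls] -> 8 lines: wneqo ofyj knc jei hmwgh sbqls irj bdrs
Final line count: 8

Answer: 8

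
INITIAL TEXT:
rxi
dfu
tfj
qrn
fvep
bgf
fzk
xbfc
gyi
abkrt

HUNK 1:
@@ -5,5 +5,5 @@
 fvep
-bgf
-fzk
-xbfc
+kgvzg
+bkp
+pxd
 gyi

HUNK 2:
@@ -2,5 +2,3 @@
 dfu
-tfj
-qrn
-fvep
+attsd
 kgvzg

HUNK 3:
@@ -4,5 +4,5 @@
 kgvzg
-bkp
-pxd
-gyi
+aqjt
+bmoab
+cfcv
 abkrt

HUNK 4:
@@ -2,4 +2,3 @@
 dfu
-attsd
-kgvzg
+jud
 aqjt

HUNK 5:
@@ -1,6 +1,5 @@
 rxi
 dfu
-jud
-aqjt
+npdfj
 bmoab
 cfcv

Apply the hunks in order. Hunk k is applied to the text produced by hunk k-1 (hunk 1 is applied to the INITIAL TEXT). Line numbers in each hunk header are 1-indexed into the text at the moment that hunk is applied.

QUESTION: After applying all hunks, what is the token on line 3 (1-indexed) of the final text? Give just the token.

Hunk 1: at line 5 remove [bgf,fzk,xbfc] add [kgvzg,bkp,pxd] -> 10 lines: rxi dfu tfj qrn fvep kgvzg bkp pxd gyi abkrt
Hunk 2: at line 2 remove [tfj,qrn,fvep] add [attsd] -> 8 lines: rxi dfu attsd kgvzg bkp pxd gyi abkrt
Hunk 3: at line 4 remove [bkp,pxd,gyi] add [aqjt,bmoab,cfcv] -> 8 lines: rxi dfu attsd kgvzg aqjt bmoab cfcv abkrt
Hunk 4: at line 2 remove [attsd,kgvzg] add [jud] -> 7 lines: rxi dfu jud aqjt bmoab cfcv abkrt
Hunk 5: at line 1 remove [jud,aqjt] add [npdfj] -> 6 lines: rxi dfu npdfj bmoab cfcv abkrt
Final line 3: npdfj

Answer: npdfj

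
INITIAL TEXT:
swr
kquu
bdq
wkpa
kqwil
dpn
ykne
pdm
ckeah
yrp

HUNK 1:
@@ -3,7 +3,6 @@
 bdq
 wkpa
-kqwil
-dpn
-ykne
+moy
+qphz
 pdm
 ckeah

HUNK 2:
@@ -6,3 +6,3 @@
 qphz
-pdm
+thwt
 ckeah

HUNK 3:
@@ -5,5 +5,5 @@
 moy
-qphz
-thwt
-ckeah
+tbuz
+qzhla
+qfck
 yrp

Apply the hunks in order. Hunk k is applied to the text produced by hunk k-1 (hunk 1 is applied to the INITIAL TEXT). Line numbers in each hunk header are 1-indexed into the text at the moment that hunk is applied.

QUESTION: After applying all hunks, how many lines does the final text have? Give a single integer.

Hunk 1: at line 3 remove [kqwil,dpn,ykne] add [moy,qphz] -> 9 lines: swr kquu bdq wkpa moy qphz pdm ckeah yrp
Hunk 2: at line 6 remove [pdm] add [thwt] -> 9 lines: swr kquu bdq wkpa moy qphz thwt ckeah yrp
Hunk 3: at line 5 remove [qphz,thwt,ckeah] add [tbuz,qzhla,qfck] -> 9 lines: swr kquu bdq wkpa moy tbuz qzhla qfck yrp
Final line count: 9

Answer: 9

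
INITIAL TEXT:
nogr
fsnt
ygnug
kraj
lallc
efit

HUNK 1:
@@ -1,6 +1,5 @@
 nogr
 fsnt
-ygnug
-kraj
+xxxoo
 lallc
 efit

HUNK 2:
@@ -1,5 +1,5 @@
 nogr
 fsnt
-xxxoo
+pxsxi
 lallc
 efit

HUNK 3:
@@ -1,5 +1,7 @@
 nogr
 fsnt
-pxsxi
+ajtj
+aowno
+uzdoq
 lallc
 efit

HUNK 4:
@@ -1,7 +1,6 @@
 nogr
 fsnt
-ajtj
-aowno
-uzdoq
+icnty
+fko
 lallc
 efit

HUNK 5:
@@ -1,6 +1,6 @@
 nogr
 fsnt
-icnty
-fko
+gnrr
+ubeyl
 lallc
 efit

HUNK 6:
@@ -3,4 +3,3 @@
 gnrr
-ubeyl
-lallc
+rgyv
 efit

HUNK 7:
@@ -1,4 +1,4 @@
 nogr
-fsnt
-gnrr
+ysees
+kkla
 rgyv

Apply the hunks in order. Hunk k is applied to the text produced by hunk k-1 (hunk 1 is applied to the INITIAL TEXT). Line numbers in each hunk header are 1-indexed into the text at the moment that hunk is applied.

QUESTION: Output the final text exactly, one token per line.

Hunk 1: at line 1 remove [ygnug,kraj] add [xxxoo] -> 5 lines: nogr fsnt xxxoo lallc efit
Hunk 2: at line 1 remove [xxxoo] add [pxsxi] -> 5 lines: nogr fsnt pxsxi lallc efit
Hunk 3: at line 1 remove [pxsxi] add [ajtj,aowno,uzdoq] -> 7 lines: nogr fsnt ajtj aowno uzdoq lallc efit
Hunk 4: at line 1 remove [ajtj,aowno,uzdoq] add [icnty,fko] -> 6 lines: nogr fsnt icnty fko lallc efit
Hunk 5: at line 1 remove [icnty,fko] add [gnrr,ubeyl] -> 6 lines: nogr fsnt gnrr ubeyl lallc efit
Hunk 6: at line 3 remove [ubeyl,lallc] add [rgyv] -> 5 lines: nogr fsnt gnrr rgyv efit
Hunk 7: at line 1 remove [fsnt,gnrr] add [ysees,kkla] -> 5 lines: nogr ysees kkla rgyv efit

Answer: nogr
ysees
kkla
rgyv
efit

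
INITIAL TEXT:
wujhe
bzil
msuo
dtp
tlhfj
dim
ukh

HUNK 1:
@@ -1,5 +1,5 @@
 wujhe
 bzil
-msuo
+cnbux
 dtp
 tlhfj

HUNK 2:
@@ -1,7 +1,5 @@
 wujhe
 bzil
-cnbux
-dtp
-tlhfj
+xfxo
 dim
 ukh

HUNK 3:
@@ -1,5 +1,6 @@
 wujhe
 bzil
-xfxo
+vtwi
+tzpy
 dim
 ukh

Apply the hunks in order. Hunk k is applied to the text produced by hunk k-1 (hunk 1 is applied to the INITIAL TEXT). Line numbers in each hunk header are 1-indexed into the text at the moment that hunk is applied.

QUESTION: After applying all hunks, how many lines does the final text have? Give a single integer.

Answer: 6

Derivation:
Hunk 1: at line 1 remove [msuo] add [cnbux] -> 7 lines: wujhe bzil cnbux dtp tlhfj dim ukh
Hunk 2: at line 1 remove [cnbux,dtp,tlhfj] add [xfxo] -> 5 lines: wujhe bzil xfxo dim ukh
Hunk 3: at line 1 remove [xfxo] add [vtwi,tzpy] -> 6 lines: wujhe bzil vtwi tzpy dim ukh
Final line count: 6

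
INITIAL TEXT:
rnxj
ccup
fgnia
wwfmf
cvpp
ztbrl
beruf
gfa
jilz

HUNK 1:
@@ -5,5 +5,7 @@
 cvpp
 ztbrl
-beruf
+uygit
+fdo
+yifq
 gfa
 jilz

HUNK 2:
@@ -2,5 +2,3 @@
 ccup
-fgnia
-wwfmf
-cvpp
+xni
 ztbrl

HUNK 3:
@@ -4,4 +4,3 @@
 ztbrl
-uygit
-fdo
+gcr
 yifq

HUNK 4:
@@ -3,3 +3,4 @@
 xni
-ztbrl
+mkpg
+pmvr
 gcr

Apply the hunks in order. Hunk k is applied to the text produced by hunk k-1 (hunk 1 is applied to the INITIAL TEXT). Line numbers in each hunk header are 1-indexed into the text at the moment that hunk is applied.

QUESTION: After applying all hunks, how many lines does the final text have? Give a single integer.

Answer: 9

Derivation:
Hunk 1: at line 5 remove [beruf] add [uygit,fdo,yifq] -> 11 lines: rnxj ccup fgnia wwfmf cvpp ztbrl uygit fdo yifq gfa jilz
Hunk 2: at line 2 remove [fgnia,wwfmf,cvpp] add [xni] -> 9 lines: rnxj ccup xni ztbrl uygit fdo yifq gfa jilz
Hunk 3: at line 4 remove [uygit,fdo] add [gcr] -> 8 lines: rnxj ccup xni ztbrl gcr yifq gfa jilz
Hunk 4: at line 3 remove [ztbrl] add [mkpg,pmvr] -> 9 lines: rnxj ccup xni mkpg pmvr gcr yifq gfa jilz
Final line count: 9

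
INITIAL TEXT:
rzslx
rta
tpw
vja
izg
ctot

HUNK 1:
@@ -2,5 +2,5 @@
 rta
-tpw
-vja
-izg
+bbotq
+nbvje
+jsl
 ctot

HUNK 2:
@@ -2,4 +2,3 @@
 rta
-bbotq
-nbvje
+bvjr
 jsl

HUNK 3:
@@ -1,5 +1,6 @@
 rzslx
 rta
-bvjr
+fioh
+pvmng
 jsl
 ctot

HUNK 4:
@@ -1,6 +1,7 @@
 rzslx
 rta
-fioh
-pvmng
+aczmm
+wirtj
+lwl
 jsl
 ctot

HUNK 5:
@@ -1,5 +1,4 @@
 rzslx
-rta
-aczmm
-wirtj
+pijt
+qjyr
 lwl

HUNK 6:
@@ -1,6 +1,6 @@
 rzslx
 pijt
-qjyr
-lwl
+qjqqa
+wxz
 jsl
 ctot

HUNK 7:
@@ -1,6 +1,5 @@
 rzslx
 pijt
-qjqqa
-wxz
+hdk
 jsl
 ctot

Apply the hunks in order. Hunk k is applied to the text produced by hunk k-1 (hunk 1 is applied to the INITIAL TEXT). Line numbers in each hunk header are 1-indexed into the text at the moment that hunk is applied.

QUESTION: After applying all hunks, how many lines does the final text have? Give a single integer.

Answer: 5

Derivation:
Hunk 1: at line 2 remove [tpw,vja,izg] add [bbotq,nbvje,jsl] -> 6 lines: rzslx rta bbotq nbvje jsl ctot
Hunk 2: at line 2 remove [bbotq,nbvje] add [bvjr] -> 5 lines: rzslx rta bvjr jsl ctot
Hunk 3: at line 1 remove [bvjr] add [fioh,pvmng] -> 6 lines: rzslx rta fioh pvmng jsl ctot
Hunk 4: at line 1 remove [fioh,pvmng] add [aczmm,wirtj,lwl] -> 7 lines: rzslx rta aczmm wirtj lwl jsl ctot
Hunk 5: at line 1 remove [rta,aczmm,wirtj] add [pijt,qjyr] -> 6 lines: rzslx pijt qjyr lwl jsl ctot
Hunk 6: at line 1 remove [qjyr,lwl] add [qjqqa,wxz] -> 6 lines: rzslx pijt qjqqa wxz jsl ctot
Hunk 7: at line 1 remove [qjqqa,wxz] add [hdk] -> 5 lines: rzslx pijt hdk jsl ctot
Final line count: 5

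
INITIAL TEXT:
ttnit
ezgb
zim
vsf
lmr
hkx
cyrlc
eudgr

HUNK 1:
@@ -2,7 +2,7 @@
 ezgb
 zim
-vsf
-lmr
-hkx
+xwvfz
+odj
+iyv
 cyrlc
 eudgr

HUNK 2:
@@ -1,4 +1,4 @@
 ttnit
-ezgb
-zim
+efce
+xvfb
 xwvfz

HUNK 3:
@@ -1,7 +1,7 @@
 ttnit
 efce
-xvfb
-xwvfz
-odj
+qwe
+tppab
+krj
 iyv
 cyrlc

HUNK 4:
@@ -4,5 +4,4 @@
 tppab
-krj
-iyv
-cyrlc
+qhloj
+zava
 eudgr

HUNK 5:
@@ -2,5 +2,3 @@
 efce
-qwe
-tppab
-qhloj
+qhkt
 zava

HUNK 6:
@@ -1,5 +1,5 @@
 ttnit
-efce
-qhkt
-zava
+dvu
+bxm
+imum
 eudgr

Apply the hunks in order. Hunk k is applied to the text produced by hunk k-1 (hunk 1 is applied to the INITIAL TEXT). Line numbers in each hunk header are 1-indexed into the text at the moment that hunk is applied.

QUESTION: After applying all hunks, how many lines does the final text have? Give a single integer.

Answer: 5

Derivation:
Hunk 1: at line 2 remove [vsf,lmr,hkx] add [xwvfz,odj,iyv] -> 8 lines: ttnit ezgb zim xwvfz odj iyv cyrlc eudgr
Hunk 2: at line 1 remove [ezgb,zim] add [efce,xvfb] -> 8 lines: ttnit efce xvfb xwvfz odj iyv cyrlc eudgr
Hunk 3: at line 1 remove [xvfb,xwvfz,odj] add [qwe,tppab,krj] -> 8 lines: ttnit efce qwe tppab krj iyv cyrlc eudgr
Hunk 4: at line 4 remove [krj,iyv,cyrlc] add [qhloj,zava] -> 7 lines: ttnit efce qwe tppab qhloj zava eudgr
Hunk 5: at line 2 remove [qwe,tppab,qhloj] add [qhkt] -> 5 lines: ttnit efce qhkt zava eudgr
Hunk 6: at line 1 remove [efce,qhkt,zava] add [dvu,bxm,imum] -> 5 lines: ttnit dvu bxm imum eudgr
Final line count: 5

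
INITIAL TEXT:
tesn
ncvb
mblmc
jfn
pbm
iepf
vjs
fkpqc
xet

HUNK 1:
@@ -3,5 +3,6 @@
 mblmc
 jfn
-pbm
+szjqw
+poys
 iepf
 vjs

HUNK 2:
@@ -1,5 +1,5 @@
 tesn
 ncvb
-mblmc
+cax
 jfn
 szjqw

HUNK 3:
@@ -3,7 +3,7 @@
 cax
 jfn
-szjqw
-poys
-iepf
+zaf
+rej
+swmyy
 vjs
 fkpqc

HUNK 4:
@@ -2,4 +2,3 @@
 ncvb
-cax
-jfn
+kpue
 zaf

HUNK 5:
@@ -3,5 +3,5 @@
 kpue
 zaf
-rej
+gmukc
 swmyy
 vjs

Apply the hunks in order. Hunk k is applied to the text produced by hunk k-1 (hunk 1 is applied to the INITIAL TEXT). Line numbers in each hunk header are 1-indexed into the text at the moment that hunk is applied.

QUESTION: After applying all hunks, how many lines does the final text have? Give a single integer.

Hunk 1: at line 3 remove [pbm] add [szjqw,poys] -> 10 lines: tesn ncvb mblmc jfn szjqw poys iepf vjs fkpqc xet
Hunk 2: at line 1 remove [mblmc] add [cax] -> 10 lines: tesn ncvb cax jfn szjqw poys iepf vjs fkpqc xet
Hunk 3: at line 3 remove [szjqw,poys,iepf] add [zaf,rej,swmyy] -> 10 lines: tesn ncvb cax jfn zaf rej swmyy vjs fkpqc xet
Hunk 4: at line 2 remove [cax,jfn] add [kpue] -> 9 lines: tesn ncvb kpue zaf rej swmyy vjs fkpqc xet
Hunk 5: at line 3 remove [rej] add [gmukc] -> 9 lines: tesn ncvb kpue zaf gmukc swmyy vjs fkpqc xet
Final line count: 9

Answer: 9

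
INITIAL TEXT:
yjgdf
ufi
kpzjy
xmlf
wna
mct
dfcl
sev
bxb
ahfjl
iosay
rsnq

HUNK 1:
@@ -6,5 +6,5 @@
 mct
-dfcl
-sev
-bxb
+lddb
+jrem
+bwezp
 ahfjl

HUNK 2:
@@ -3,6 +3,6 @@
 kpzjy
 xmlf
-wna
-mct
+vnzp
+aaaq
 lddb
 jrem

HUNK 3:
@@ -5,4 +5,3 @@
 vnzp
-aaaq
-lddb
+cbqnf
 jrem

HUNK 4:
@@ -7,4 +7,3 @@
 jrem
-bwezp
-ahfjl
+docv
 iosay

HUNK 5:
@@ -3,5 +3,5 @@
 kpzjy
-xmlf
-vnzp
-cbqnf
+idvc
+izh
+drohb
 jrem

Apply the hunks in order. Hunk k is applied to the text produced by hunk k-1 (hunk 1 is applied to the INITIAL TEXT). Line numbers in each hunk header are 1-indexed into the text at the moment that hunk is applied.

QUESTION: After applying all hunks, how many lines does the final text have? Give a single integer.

Hunk 1: at line 6 remove [dfcl,sev,bxb] add [lddb,jrem,bwezp] -> 12 lines: yjgdf ufi kpzjy xmlf wna mct lddb jrem bwezp ahfjl iosay rsnq
Hunk 2: at line 3 remove [wna,mct] add [vnzp,aaaq] -> 12 lines: yjgdf ufi kpzjy xmlf vnzp aaaq lddb jrem bwezp ahfjl iosay rsnq
Hunk 3: at line 5 remove [aaaq,lddb] add [cbqnf] -> 11 lines: yjgdf ufi kpzjy xmlf vnzp cbqnf jrem bwezp ahfjl iosay rsnq
Hunk 4: at line 7 remove [bwezp,ahfjl] add [docv] -> 10 lines: yjgdf ufi kpzjy xmlf vnzp cbqnf jrem docv iosay rsnq
Hunk 5: at line 3 remove [xmlf,vnzp,cbqnf] add [idvc,izh,drohb] -> 10 lines: yjgdf ufi kpzjy idvc izh drohb jrem docv iosay rsnq
Final line count: 10

Answer: 10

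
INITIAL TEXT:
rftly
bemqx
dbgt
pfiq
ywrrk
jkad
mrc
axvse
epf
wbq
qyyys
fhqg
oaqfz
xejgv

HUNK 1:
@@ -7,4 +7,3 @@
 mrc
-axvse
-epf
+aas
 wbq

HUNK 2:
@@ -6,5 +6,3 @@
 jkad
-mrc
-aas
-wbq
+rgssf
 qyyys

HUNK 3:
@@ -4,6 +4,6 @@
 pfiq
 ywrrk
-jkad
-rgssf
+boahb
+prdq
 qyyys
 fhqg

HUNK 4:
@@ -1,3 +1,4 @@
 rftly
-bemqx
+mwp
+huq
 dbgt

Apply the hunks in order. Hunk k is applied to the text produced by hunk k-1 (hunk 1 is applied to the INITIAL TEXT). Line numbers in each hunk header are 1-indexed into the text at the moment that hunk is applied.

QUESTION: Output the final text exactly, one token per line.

Hunk 1: at line 7 remove [axvse,epf] add [aas] -> 13 lines: rftly bemqx dbgt pfiq ywrrk jkad mrc aas wbq qyyys fhqg oaqfz xejgv
Hunk 2: at line 6 remove [mrc,aas,wbq] add [rgssf] -> 11 lines: rftly bemqx dbgt pfiq ywrrk jkad rgssf qyyys fhqg oaqfz xejgv
Hunk 3: at line 4 remove [jkad,rgssf] add [boahb,prdq] -> 11 lines: rftly bemqx dbgt pfiq ywrrk boahb prdq qyyys fhqg oaqfz xejgv
Hunk 4: at line 1 remove [bemqx] add [mwp,huq] -> 12 lines: rftly mwp huq dbgt pfiq ywrrk boahb prdq qyyys fhqg oaqfz xejgv

Answer: rftly
mwp
huq
dbgt
pfiq
ywrrk
boahb
prdq
qyyys
fhqg
oaqfz
xejgv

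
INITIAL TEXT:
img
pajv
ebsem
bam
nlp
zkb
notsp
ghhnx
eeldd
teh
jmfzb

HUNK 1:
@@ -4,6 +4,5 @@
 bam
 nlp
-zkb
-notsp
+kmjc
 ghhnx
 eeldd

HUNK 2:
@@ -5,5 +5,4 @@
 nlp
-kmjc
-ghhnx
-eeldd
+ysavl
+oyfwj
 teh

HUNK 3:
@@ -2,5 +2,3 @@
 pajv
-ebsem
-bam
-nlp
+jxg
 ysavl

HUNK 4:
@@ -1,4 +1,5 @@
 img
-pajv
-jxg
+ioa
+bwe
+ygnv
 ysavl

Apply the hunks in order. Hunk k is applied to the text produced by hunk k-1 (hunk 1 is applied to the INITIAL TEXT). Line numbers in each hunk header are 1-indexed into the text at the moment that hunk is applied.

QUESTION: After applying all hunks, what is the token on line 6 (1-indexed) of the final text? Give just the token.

Hunk 1: at line 4 remove [zkb,notsp] add [kmjc] -> 10 lines: img pajv ebsem bam nlp kmjc ghhnx eeldd teh jmfzb
Hunk 2: at line 5 remove [kmjc,ghhnx,eeldd] add [ysavl,oyfwj] -> 9 lines: img pajv ebsem bam nlp ysavl oyfwj teh jmfzb
Hunk 3: at line 2 remove [ebsem,bam,nlp] add [jxg] -> 7 lines: img pajv jxg ysavl oyfwj teh jmfzb
Hunk 4: at line 1 remove [pajv,jxg] add [ioa,bwe,ygnv] -> 8 lines: img ioa bwe ygnv ysavl oyfwj teh jmfzb
Final line 6: oyfwj

Answer: oyfwj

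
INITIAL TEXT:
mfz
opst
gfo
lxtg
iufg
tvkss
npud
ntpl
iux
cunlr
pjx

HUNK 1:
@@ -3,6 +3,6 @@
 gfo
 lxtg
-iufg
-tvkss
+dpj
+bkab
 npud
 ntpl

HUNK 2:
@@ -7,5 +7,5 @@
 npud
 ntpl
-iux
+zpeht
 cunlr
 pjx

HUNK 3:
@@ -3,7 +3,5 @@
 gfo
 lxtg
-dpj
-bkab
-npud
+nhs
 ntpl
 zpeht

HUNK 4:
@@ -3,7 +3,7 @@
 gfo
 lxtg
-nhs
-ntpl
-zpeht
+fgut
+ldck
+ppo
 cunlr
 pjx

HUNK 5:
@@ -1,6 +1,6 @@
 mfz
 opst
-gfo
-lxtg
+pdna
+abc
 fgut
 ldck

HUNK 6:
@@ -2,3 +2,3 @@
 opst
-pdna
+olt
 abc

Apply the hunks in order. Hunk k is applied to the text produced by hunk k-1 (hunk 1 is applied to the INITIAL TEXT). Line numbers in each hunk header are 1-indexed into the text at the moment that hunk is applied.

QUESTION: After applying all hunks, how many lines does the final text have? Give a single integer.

Answer: 9

Derivation:
Hunk 1: at line 3 remove [iufg,tvkss] add [dpj,bkab] -> 11 lines: mfz opst gfo lxtg dpj bkab npud ntpl iux cunlr pjx
Hunk 2: at line 7 remove [iux] add [zpeht] -> 11 lines: mfz opst gfo lxtg dpj bkab npud ntpl zpeht cunlr pjx
Hunk 3: at line 3 remove [dpj,bkab,npud] add [nhs] -> 9 lines: mfz opst gfo lxtg nhs ntpl zpeht cunlr pjx
Hunk 4: at line 3 remove [nhs,ntpl,zpeht] add [fgut,ldck,ppo] -> 9 lines: mfz opst gfo lxtg fgut ldck ppo cunlr pjx
Hunk 5: at line 1 remove [gfo,lxtg] add [pdna,abc] -> 9 lines: mfz opst pdna abc fgut ldck ppo cunlr pjx
Hunk 6: at line 2 remove [pdna] add [olt] -> 9 lines: mfz opst olt abc fgut ldck ppo cunlr pjx
Final line count: 9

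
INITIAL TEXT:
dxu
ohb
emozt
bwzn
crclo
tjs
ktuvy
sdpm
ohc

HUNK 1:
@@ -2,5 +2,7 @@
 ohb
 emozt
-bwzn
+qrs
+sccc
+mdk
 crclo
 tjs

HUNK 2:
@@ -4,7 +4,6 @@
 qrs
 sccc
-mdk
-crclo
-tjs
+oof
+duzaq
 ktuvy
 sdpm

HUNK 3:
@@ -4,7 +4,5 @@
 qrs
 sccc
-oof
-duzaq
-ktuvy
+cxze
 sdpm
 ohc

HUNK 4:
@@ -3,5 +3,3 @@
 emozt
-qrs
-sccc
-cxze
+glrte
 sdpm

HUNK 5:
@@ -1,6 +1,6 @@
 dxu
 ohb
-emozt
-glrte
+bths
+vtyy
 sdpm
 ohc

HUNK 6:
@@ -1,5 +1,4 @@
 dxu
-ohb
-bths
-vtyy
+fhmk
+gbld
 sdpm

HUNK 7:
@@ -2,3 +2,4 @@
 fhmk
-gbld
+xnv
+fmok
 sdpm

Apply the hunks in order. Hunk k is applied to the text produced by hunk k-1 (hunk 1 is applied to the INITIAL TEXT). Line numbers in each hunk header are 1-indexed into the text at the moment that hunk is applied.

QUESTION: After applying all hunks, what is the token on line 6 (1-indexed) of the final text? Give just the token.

Answer: ohc

Derivation:
Hunk 1: at line 2 remove [bwzn] add [qrs,sccc,mdk] -> 11 lines: dxu ohb emozt qrs sccc mdk crclo tjs ktuvy sdpm ohc
Hunk 2: at line 4 remove [mdk,crclo,tjs] add [oof,duzaq] -> 10 lines: dxu ohb emozt qrs sccc oof duzaq ktuvy sdpm ohc
Hunk 3: at line 4 remove [oof,duzaq,ktuvy] add [cxze] -> 8 lines: dxu ohb emozt qrs sccc cxze sdpm ohc
Hunk 4: at line 3 remove [qrs,sccc,cxze] add [glrte] -> 6 lines: dxu ohb emozt glrte sdpm ohc
Hunk 5: at line 1 remove [emozt,glrte] add [bths,vtyy] -> 6 lines: dxu ohb bths vtyy sdpm ohc
Hunk 6: at line 1 remove [ohb,bths,vtyy] add [fhmk,gbld] -> 5 lines: dxu fhmk gbld sdpm ohc
Hunk 7: at line 2 remove [gbld] add [xnv,fmok] -> 6 lines: dxu fhmk xnv fmok sdpm ohc
Final line 6: ohc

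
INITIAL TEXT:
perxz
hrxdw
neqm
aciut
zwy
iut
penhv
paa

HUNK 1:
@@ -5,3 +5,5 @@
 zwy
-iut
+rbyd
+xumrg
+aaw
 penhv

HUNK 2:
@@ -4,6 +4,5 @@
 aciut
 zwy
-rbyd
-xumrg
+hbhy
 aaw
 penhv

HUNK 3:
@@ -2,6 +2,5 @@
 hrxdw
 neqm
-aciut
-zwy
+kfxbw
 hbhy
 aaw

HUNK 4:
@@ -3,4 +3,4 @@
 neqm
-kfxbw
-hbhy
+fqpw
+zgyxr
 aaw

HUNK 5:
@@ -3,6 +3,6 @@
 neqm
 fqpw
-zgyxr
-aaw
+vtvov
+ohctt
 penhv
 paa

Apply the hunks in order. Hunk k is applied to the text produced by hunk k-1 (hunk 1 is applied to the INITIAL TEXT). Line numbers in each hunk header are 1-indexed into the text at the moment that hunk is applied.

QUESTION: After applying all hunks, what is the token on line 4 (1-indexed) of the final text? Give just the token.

Hunk 1: at line 5 remove [iut] add [rbyd,xumrg,aaw] -> 10 lines: perxz hrxdw neqm aciut zwy rbyd xumrg aaw penhv paa
Hunk 2: at line 4 remove [rbyd,xumrg] add [hbhy] -> 9 lines: perxz hrxdw neqm aciut zwy hbhy aaw penhv paa
Hunk 3: at line 2 remove [aciut,zwy] add [kfxbw] -> 8 lines: perxz hrxdw neqm kfxbw hbhy aaw penhv paa
Hunk 4: at line 3 remove [kfxbw,hbhy] add [fqpw,zgyxr] -> 8 lines: perxz hrxdw neqm fqpw zgyxr aaw penhv paa
Hunk 5: at line 3 remove [zgyxr,aaw] add [vtvov,ohctt] -> 8 lines: perxz hrxdw neqm fqpw vtvov ohctt penhv paa
Final line 4: fqpw

Answer: fqpw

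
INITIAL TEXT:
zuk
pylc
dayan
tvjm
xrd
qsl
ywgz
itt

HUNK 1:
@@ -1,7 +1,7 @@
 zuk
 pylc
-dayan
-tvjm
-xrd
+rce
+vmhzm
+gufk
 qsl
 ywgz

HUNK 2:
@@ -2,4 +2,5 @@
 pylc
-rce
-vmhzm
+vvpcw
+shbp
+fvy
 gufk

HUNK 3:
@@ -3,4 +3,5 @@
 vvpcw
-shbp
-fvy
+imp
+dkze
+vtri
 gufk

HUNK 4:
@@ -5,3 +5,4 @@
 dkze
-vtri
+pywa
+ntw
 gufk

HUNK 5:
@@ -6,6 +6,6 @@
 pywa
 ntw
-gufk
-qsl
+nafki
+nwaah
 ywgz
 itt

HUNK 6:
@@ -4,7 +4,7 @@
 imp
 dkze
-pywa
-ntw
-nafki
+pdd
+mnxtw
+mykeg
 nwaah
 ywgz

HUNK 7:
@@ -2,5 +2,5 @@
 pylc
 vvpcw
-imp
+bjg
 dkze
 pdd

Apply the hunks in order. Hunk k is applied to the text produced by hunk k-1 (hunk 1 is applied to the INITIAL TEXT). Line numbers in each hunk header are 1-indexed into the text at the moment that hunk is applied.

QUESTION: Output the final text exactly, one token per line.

Hunk 1: at line 1 remove [dayan,tvjm,xrd] add [rce,vmhzm,gufk] -> 8 lines: zuk pylc rce vmhzm gufk qsl ywgz itt
Hunk 2: at line 2 remove [rce,vmhzm] add [vvpcw,shbp,fvy] -> 9 lines: zuk pylc vvpcw shbp fvy gufk qsl ywgz itt
Hunk 3: at line 3 remove [shbp,fvy] add [imp,dkze,vtri] -> 10 lines: zuk pylc vvpcw imp dkze vtri gufk qsl ywgz itt
Hunk 4: at line 5 remove [vtri] add [pywa,ntw] -> 11 lines: zuk pylc vvpcw imp dkze pywa ntw gufk qsl ywgz itt
Hunk 5: at line 6 remove [gufk,qsl] add [nafki,nwaah] -> 11 lines: zuk pylc vvpcw imp dkze pywa ntw nafki nwaah ywgz itt
Hunk 6: at line 4 remove [pywa,ntw,nafki] add [pdd,mnxtw,mykeg] -> 11 lines: zuk pylc vvpcw imp dkze pdd mnxtw mykeg nwaah ywgz itt
Hunk 7: at line 2 remove [imp] add [bjg] -> 11 lines: zuk pylc vvpcw bjg dkze pdd mnxtw mykeg nwaah ywgz itt

Answer: zuk
pylc
vvpcw
bjg
dkze
pdd
mnxtw
mykeg
nwaah
ywgz
itt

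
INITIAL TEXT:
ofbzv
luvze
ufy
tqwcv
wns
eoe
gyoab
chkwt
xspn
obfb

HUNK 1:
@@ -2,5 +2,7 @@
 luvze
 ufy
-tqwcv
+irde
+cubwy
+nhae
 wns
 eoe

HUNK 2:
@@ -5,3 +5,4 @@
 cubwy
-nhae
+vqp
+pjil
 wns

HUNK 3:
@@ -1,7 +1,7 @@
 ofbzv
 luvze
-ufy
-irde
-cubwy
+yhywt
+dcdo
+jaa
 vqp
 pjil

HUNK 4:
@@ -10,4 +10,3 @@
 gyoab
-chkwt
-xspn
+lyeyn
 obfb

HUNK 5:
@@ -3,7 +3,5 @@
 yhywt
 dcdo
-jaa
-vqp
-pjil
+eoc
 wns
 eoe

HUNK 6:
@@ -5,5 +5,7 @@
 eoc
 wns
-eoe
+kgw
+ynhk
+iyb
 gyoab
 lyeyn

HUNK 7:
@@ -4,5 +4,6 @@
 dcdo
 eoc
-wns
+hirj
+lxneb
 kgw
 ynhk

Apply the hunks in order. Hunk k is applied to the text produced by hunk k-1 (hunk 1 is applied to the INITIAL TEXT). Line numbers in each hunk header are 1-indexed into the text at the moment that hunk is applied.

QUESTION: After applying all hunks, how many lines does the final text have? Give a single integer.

Answer: 13

Derivation:
Hunk 1: at line 2 remove [tqwcv] add [irde,cubwy,nhae] -> 12 lines: ofbzv luvze ufy irde cubwy nhae wns eoe gyoab chkwt xspn obfb
Hunk 2: at line 5 remove [nhae] add [vqp,pjil] -> 13 lines: ofbzv luvze ufy irde cubwy vqp pjil wns eoe gyoab chkwt xspn obfb
Hunk 3: at line 1 remove [ufy,irde,cubwy] add [yhywt,dcdo,jaa] -> 13 lines: ofbzv luvze yhywt dcdo jaa vqp pjil wns eoe gyoab chkwt xspn obfb
Hunk 4: at line 10 remove [chkwt,xspn] add [lyeyn] -> 12 lines: ofbzv luvze yhywt dcdo jaa vqp pjil wns eoe gyoab lyeyn obfb
Hunk 5: at line 3 remove [jaa,vqp,pjil] add [eoc] -> 10 lines: ofbzv luvze yhywt dcdo eoc wns eoe gyoab lyeyn obfb
Hunk 6: at line 5 remove [eoe] add [kgw,ynhk,iyb] -> 12 lines: ofbzv luvze yhywt dcdo eoc wns kgw ynhk iyb gyoab lyeyn obfb
Hunk 7: at line 4 remove [wns] add [hirj,lxneb] -> 13 lines: ofbzv luvze yhywt dcdo eoc hirj lxneb kgw ynhk iyb gyoab lyeyn obfb
Final line count: 13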